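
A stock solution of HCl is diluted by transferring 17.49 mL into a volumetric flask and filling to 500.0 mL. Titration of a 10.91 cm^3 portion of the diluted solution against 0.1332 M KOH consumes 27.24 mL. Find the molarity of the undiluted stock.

9.51 M

n(KOH) = 0.1332 x 0.02724 = 0.003628 mol.
n(HCl) in the aliquot = 0.003628 mol.
[diluted HCl] = 0.003628 / 0.01091 = 0.3326 M.
Dilution factor = 500.0/17.49 = 28.59, so [stock] = 0.3326 x 28.59 = 9.51 M.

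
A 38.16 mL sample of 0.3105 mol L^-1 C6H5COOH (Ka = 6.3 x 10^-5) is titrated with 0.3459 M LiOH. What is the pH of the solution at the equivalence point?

n(C6H5COOH) = 0.3105 x 0.03816 = 0.01185 mol; V(LiOH) at equivalence = 0.01185/0.3459 = 0.03425 L.
At equivalence all the acid is converted to C6H5COO-; total volume = 0.03816 + 0.03425 = 0.07241 L, so [C6H5COO-] = 0.01185/0.07241 = 0.1636 M.
Kb = Kw/Ka = 1.0e-14 / 6.3 x 10^-5 = 1.59e-10.
[OH^-] = sqrt(Kb x [C6H5COO-]) = sqrt(1.59e-10 x 0.1636) = 5.10e-6 M.
pOH = 5.29, so pH = 14.00 - 5.29 = 8.71.

8.71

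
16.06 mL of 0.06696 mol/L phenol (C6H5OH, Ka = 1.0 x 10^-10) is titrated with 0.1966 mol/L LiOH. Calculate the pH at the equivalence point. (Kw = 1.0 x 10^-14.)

11.35

n(C6H5OH) = 0.06696 x 0.01606 = 0.001075 mol; V(LiOH) at equivalence = 0.001075/0.1966 = 0.005470 L.
At equivalence all the acid is converted to C6H5O-; total volume = 0.01606 + 0.005470 = 0.02153 L, so [C6H5O-] = 0.001075/0.02153 = 0.04995 M.
Kb = Kw/Ka = 1.0e-14 / 1.0 x 10^-10 = 0.000100.
[OH^-] = sqrt(Kb x [C6H5O-]) = sqrt(0.000100 x 0.04995) = 0.00223 M.
pOH = 2.65, so pH = 14.00 - 2.65 = 11.35.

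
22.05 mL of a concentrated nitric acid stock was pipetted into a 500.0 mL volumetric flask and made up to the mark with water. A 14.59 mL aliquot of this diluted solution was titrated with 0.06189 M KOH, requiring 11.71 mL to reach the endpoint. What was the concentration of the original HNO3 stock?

n(KOH) = 0.06189 x 0.01171 = 0.0007247 mol.
n(HNO3) in the aliquot = 0.0007247 mol.
[diluted HNO3] = 0.0007247 / 0.01459 = 0.04967 M.
Dilution factor = 500.0/22.05 = 22.68, so [stock] = 0.04967 x 22.68 = 1.13 M.

1.13 M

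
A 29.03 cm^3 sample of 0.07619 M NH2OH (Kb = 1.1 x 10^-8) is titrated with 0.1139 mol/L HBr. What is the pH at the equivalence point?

3.69

n(NH2OH) = 0.07619 x 0.02903 = 0.002212 mol; V(HBr) at equivalence = 0.002212/0.1139 = 0.01942 L.
At equivalence the base is fully converted to NH3OH+; total volume = 0.04845 L, so [NH3OH+] = 0.002212/0.04845 = 0.04565 M.
Ka(NH3OH+) = Kw/Kb = 1.0e-14 / 1.1 x 10^-8 = 9.09e-7.
[H^+] = sqrt(Ka x [NH3OH+]) = sqrt(9.09e-7 x 0.04565) = 0.000204 M.
pH = -log(0.000204) = 3.69.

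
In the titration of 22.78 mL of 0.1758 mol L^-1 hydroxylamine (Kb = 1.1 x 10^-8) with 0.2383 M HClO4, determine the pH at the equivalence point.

n(NH2OH) = 0.1758 x 0.02278 = 0.004005 mol; V(HClO4) at equivalence = 0.004005/0.2383 = 0.01681 L.
At equivalence the base is fully converted to NH3OH+; total volume = 0.03959 L, so [NH3OH+] = 0.004005/0.03959 = 0.1012 M.
Ka(NH3OH+) = Kw/Kb = 1.0e-14 / 1.1 x 10^-8 = 9.09e-7.
[H^+] = sqrt(Ka x [NH3OH+]) = sqrt(9.09e-7 x 0.1012) = 0.000303 M.
pH = -log(0.000303) = 3.52.

3.52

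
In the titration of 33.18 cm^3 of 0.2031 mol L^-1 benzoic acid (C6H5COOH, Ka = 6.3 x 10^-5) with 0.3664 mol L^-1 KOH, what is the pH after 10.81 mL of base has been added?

4.35

Initial n(C6H5COOH) = 0.2031 x 0.03318 = 0.006739 mol.
n(KOH) added = 0.3664 x 0.01081 = 0.003961 mol, converting that many moles of C6H5COOH to C6H5COO-.
Remaining n(C6H5COOH) = 0.002778 mol; n(C6H5COO-) = 0.003961 mol.
By Henderson-Hasselbalch, pH = pKa + log([A^-]/[HA]) = 4.20 + log(0.003961/0.002778) = 4.20 + (+0.15) = 4.35.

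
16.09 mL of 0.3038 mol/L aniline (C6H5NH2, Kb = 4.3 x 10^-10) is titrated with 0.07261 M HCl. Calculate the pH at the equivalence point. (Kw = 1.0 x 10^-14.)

2.93

n(C6H5NH2) = 0.3038 x 0.01609 = 0.004888 mol; V(HCl) at equivalence = 0.004888/0.07261 = 0.06732 L.
At equivalence the base is fully converted to C6H5NH3+; total volume = 0.08341 L, so [C6H5NH3+] = 0.004888/0.08341 = 0.05860 M.
Ka(C6H5NH3+) = Kw/Kb = 1.0e-14 / 4.3 x 10^-10 = 2.33e-5.
[H^+] = sqrt(Ka x [C6H5NH3+]) = sqrt(2.33e-5 x 0.05860) = 0.00117 M.
pH = -log(0.00117) = 2.93.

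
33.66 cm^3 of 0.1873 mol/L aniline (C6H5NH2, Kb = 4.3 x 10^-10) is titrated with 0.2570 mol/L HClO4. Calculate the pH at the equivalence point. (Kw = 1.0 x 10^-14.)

2.80

n(C6H5NH2) = 0.1873 x 0.03366 = 0.006305 mol; V(HClO4) at equivalence = 0.006305/0.2570 = 0.02453 L.
At equivalence the base is fully converted to C6H5NH3+; total volume = 0.05819 L, so [C6H5NH3+] = 0.006305/0.05819 = 0.1083 M.
Ka(C6H5NH3+) = Kw/Kb = 1.0e-14 / 4.3 x 10^-10 = 2.33e-5.
[H^+] = sqrt(Ka x [C6H5NH3+]) = sqrt(2.33e-5 x 0.1083) = 0.00159 M.
pH = -log(0.00159) = 2.80.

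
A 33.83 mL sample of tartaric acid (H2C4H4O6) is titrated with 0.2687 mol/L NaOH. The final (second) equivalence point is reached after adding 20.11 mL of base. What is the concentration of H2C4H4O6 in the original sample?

0.0799 M

n(NaOH) = 0.2687 x 0.02011 = 0.005404 mol.
At the final (second) equivalence point, 2 mol OH^- react per mol H2C4H4O6, so n(H2C4H4O6) = 0.005404 / 2 = 0.002702 mol.
[H2C4H4O6] = 0.002702 / 0.03383 L = 0.0799 M.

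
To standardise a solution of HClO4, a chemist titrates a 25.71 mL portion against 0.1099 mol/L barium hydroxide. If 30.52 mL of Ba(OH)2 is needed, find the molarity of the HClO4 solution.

0.261 M

n(Ba(OH)2) delivered = 0.1099 x 0.03052 = 0.003354 mol.
The reaction is 2 HClO4 + 1 Ba(OH)2, so n(HClO4) = 0.003354 x 2/1 = 0.006708 mol.
[HClO4] = 0.006708 mol / 0.02571 L = 0.261 M.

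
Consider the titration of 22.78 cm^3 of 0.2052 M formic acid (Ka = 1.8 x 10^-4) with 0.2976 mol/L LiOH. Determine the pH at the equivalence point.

8.41

n(HCOOH) = 0.2052 x 0.02278 = 0.004674 mol; V(LiOH) at equivalence = 0.004674/0.2976 = 0.01571 L.
At equivalence all the acid is converted to HCOO-; total volume = 0.02278 + 0.01571 = 0.03849 L, so [HCOO-] = 0.004674/0.03849 = 0.1215 M.
Kb = Kw/Ka = 1.0e-14 / 1.8 x 10^-4 = 5.56e-11.
[OH^-] = sqrt(Kb x [HCOO-]) = sqrt(5.56e-11 x 0.1215) = 2.60e-6 M.
pOH = 5.59, so pH = 14.00 - 5.59 = 8.41.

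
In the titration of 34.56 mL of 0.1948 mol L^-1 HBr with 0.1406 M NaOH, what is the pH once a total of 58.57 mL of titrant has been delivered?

12.21

n(acid) = 0.1948 x 0.03456 = 0.006732 mol; n(NaOH) added = 0.1406 x 0.05857 = 0.008235 mol.
Base is in excess by 0.008235 - 0.006732 = 0.001503 mol in a total volume of 0.09313 L.
[OH^-] = 0.001503/0.09313 = 0.01614 M, so pOH = 1.79 and pH = 14.00 - 1.79 = 12.21.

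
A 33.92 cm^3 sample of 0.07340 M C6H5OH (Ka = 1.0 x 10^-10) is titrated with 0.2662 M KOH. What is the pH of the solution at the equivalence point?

n(C6H5OH) = 0.07340 x 0.03392 = 0.002490 mol; V(KOH) at equivalence = 0.002490/0.2662 = 0.009353 L.
At equivalence all the acid is converted to C6H5O-; total volume = 0.03392 + 0.009353 = 0.04327 L, so [C6H5O-] = 0.002490/0.04327 = 0.05754 M.
Kb = Kw/Ka = 1.0e-14 / 1.0 x 10^-10 = 0.000100.
[OH^-] = sqrt(Kb x [C6H5O-]) = sqrt(0.000100 x 0.05754) = 0.00240 M.
pOH = 2.62, so pH = 14.00 - 2.62 = 11.38.

11.38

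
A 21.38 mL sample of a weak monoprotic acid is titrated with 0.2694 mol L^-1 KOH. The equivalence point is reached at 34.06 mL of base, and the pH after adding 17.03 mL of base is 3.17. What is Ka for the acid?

17.03 mL is half of the equivalence volume, so this is the half-equivalence point where [HA] = [A^-].
At half-equivalence pH = pKa, so pKa = 3.17.
Ka = 10^(-3.17) = 6.8 x 10^-4.

6.8 x 10^-4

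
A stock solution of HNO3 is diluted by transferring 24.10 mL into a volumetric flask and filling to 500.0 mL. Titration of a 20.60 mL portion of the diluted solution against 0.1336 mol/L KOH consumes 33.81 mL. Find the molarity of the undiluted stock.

n(KOH) = 0.1336 x 0.03381 = 0.004517 mol.
n(HNO3) in the aliquot = 0.004517 mol.
[diluted HNO3] = 0.004517 / 0.02060 = 0.2193 M.
Dilution factor = 500.0/24.10 = 20.75, so [stock] = 0.2193 x 20.75 = 4.55 M.

4.55 M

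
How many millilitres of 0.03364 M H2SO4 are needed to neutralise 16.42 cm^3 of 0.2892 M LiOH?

70.6 mL

n(LiOH) = 0.2892 mol/L x 0.01642 L = 0.004749 mol.
The neutralisation is 2 LiOH : 1 H2SO4, so n(H2SO4) = 0.004749 x 1/2 = 0.002374 mol.
V(H2SO4) = 0.002374 / 0.03364 = 0.07058 L = 70.6 mL.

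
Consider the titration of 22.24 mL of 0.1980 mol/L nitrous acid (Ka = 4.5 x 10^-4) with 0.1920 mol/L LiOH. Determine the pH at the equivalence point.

n(HNO2) = 0.1980 x 0.02224 = 0.004404 mol; V(LiOH) at equivalence = 0.004404/0.1920 = 0.02294 L.
At equivalence all the acid is converted to NO2-; total volume = 0.02224 + 0.02294 = 0.04517 L, so [NO2-] = 0.004404/0.04517 = 0.09748 M.
Kb = Kw/Ka = 1.0e-14 / 4.5 x 10^-4 = 2.22e-11.
[OH^-] = sqrt(Kb x [NO2-]) = sqrt(2.22e-11 x 0.09748) = 1.47e-6 M.
pOH = 5.83, so pH = 14.00 - 5.83 = 8.17.

8.17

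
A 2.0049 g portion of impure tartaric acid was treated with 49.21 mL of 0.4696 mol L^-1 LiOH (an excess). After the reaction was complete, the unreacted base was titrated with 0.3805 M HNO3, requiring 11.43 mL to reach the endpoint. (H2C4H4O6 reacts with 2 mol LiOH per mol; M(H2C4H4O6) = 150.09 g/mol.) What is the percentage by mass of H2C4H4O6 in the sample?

70.2%

Total n(LiOH) added = 0.4696 x 0.04921 = 0.02311 mol.
n(HNO3) used = 0.3805 x 0.01143 = 0.004349 mol, which equals the excess n(LiOH).
So n(LiOH) consumed by the sample = 0.02311 - 0.004349 = 0.01876 mol.
n(H2C4H4O6) = 0.01876 / 2 = 0.009380 mol.
mass H2C4H4O6 = 0.009380 x 150.09 = 1.408 g, so %H2C4H4O6 = 1.408/2.0049 x 100 = 70.2%.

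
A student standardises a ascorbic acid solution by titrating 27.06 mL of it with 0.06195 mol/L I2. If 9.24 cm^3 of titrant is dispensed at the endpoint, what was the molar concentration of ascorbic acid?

n(I2) = 0.06195 x 0.009240 = 0.0005724 mol.
From the balanced equation, 1 mol I2 reacts with 1 mol ascorbic acid, so n(ascorbic acid) = 0.0005724 x 1/1 = 0.0005724 mol.
[ascorbic acid] = 0.0005724 / 0.02706 L = 0.0212 M.

0.0212 M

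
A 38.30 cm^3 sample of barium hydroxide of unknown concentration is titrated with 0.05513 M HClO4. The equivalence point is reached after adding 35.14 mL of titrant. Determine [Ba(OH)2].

0.0253 M

n(HClO4) delivered = 0.05513 x 0.03514 = 0.001937 mol.
The reaction is 1 Ba(OH)2 + 2 HClO4, so n(Ba(OH)2) = 0.001937 x 1/2 = 0.0009686 mol.
[Ba(OH)2] = 0.0009686 mol / 0.03830 L = 0.0253 M.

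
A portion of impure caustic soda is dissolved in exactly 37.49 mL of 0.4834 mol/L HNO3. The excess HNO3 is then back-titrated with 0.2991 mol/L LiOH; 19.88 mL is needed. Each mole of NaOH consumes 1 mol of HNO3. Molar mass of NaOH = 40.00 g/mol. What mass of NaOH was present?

0.487 g

Total n(HNO3) added = 0.4834 x 0.03749 = 0.01812 mol.
n(LiOH) used = 0.2991 x 0.01988 = 0.005946 mol, which equals the excess n(HNO3).
So n(HNO3) consumed by the sample = 0.01812 - 0.005946 = 0.01218 mol.
n(NaOH) = 0.01218 / 1 = 0.01218 mol.
mass = 0.01218 mol x 40.00 g/mol = 0.487 g.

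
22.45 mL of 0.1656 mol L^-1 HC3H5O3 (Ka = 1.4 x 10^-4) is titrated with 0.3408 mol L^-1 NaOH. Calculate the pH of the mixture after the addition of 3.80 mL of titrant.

Initial n(HC3H5O3) = 0.1656 x 0.02245 = 0.003718 mol.
n(NaOH) added = 0.3408 x 0.003800 = 0.001295 mol, converting that many moles of HC3H5O3 to C3H5O3-.
Remaining n(HC3H5O3) = 0.002423 mol; n(C3H5O3-) = 0.001295 mol.
By Henderson-Hasselbalch, pH = pKa + log([A^-]/[HA]) = 3.85 + log(0.001295/0.002423) = 3.85 + (-0.27) = 3.58.

3.58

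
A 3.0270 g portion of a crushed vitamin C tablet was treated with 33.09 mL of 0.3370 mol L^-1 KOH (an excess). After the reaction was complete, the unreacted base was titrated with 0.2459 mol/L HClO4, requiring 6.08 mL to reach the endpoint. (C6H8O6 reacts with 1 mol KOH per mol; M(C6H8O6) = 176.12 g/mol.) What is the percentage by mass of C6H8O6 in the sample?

Total n(KOH) added = 0.3370 x 0.03309 = 0.01115 mol.
n(HClO4) used = 0.2459 x 0.006080 = 0.001495 mol, which equals the excess n(KOH).
So n(KOH) consumed by the sample = 0.01115 - 0.001495 = 0.009656 mol.
n(C6H8O6) = 0.009656 / 1 = 0.009656 mol.
mass C6H8O6 = 0.009656 x 176.12 = 1.701 g, so %C6H8O6 = 1.701/3.0270 x 100 = 56.2%.

56.2%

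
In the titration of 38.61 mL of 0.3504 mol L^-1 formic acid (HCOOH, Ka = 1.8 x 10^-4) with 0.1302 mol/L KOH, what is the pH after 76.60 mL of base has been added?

Initial n(HCOOH) = 0.3504 x 0.03861 = 0.01353 mol.
n(KOH) added = 0.1302 x 0.07660 = 0.009973 mol, converting that many moles of HCOOH to HCOO-.
Remaining n(HCOOH) = 0.003556 mol; n(HCOO-) = 0.009973 mol.
By Henderson-Hasselbalch, pH = pKa + log([A^-]/[HA]) = 3.74 + log(0.009973/0.003556) = 3.74 + (+0.45) = 4.19.

4.19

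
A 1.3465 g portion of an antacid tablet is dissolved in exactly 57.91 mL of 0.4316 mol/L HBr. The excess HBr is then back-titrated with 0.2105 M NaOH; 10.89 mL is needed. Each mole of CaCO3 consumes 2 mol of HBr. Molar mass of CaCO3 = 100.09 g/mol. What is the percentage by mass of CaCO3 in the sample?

Total n(HBr) added = 0.4316 x 0.05791 = 0.02499 mol.
n(NaOH) used = 0.2105 x 0.01089 = 0.002292 mol, which equals the excess n(HBr).
So n(HBr) consumed by the sample = 0.02499 - 0.002292 = 0.02270 mol.
n(CaCO3) = 0.02270 / 2 = 0.01135 mol.
mass CaCO3 = 0.01135 x 100.09 = 1.136 g, so %CaCO3 = 1.136/1.3465 x 100 = 84.4%.

84.4%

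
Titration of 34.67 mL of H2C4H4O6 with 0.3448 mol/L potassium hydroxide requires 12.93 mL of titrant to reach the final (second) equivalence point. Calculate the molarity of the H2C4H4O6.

n(KOH) = 0.3448 x 0.01293 = 0.004458 mol.
At the final (second) equivalence point, 2 mol OH^- react per mol H2C4H4O6, so n(H2C4H4O6) = 0.004458 / 2 = 0.002229 mol.
[H2C4H4O6] = 0.002229 / 0.03467 L = 0.0643 M.

0.0643 M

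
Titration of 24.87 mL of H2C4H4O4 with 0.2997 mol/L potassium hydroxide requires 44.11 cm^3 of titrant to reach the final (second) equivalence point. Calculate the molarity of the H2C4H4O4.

0.266 M

n(KOH) = 0.2997 x 0.04411 = 0.01322 mol.
At the final (second) equivalence point, 2 mol OH^- react per mol H2C4H4O4, so n(H2C4H4O4) = 0.01322 / 2 = 0.006610 mol.
[H2C4H4O4] = 0.006610 / 0.02487 L = 0.266 M.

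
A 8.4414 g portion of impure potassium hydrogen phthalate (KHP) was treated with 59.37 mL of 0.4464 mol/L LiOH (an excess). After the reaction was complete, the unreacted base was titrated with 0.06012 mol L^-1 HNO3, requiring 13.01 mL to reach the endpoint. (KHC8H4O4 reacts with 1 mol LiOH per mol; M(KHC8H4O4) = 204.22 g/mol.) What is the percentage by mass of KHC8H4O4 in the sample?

62.2%

Total n(LiOH) added = 0.4464 x 0.05937 = 0.02650 mol.
n(HNO3) used = 0.06012 x 0.01301 = 0.0007822 mol, which equals the excess n(LiOH).
So n(LiOH) consumed by the sample = 0.02650 - 0.0007822 = 0.02572 mol.
n(KHC8H4O4) = 0.02572 / 1 = 0.02572 mol.
mass KHC8H4O4 = 0.02572 x 204.22 = 5.253 g, so %KHC8H4O4 = 5.253/8.4414 x 100 = 62.2%.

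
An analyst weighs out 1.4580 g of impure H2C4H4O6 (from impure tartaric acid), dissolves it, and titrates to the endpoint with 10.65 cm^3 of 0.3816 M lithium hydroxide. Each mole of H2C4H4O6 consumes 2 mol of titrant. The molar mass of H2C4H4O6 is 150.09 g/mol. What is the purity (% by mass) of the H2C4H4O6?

n(LiOH) = 0.3816 x 0.01065 = 0.004064 mol.
n(H2C4H4O6) = 0.004064 / 2 = 0.002032 mol.
mass of H2C4H4O6 = 0.002032 x 150.09 = 0.3050 g.
% purity = 0.3050 / 1.4580 x 100 = 20.9%.

20.9%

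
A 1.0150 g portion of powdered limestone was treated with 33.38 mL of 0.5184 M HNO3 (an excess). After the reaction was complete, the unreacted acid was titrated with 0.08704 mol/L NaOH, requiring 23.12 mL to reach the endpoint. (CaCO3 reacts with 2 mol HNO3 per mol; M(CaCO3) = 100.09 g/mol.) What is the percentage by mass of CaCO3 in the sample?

75.4%

Total n(HNO3) added = 0.5184 x 0.03338 = 0.01730 mol.
n(NaOH) used = 0.08704 x 0.02312 = 0.002012 mol, which equals the excess n(HNO3).
So n(HNO3) consumed by the sample = 0.01730 - 0.002012 = 0.01529 mol.
n(CaCO3) = 0.01529 / 2 = 0.007646 mol.
mass CaCO3 = 0.007646 x 100.09 = 0.7653 g, so %CaCO3 = 0.7653/1.0150 x 100 = 75.4%.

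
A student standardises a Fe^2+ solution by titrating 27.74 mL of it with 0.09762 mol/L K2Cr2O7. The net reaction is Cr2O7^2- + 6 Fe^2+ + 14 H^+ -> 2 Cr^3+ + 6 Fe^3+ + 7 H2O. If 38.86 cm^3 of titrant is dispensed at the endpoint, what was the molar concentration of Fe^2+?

0.821 M

n(K2Cr2O7) = 0.09762 x 0.03886 = 0.003794 mol.
From the balanced equation, 1 mol K2Cr2O7 reacts with 6 mol Fe^2+, so n(Fe^2+) = 0.003794 x 6/1 = 0.02276 mol.
[Fe^2+] = 0.02276 / 0.02774 L = 0.821 M.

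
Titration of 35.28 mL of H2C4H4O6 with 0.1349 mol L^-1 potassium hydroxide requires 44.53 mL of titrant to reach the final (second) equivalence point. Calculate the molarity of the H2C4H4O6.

n(KOH) = 0.1349 x 0.04453 = 0.006007 mol.
At the final (second) equivalence point, 2 mol OH^- react per mol H2C4H4O6, so n(H2C4H4O6) = 0.006007 / 2 = 0.003004 mol.
[H2C4H4O6] = 0.003004 / 0.03528 L = 0.0851 M.

0.0851 M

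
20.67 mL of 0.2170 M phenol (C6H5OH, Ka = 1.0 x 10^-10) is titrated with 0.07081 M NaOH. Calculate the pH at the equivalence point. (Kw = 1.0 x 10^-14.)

11.36

n(C6H5OH) = 0.2170 x 0.02067 = 0.004485 mol; V(NaOH) at equivalence = 0.004485/0.07081 = 0.06334 L.
At equivalence all the acid is converted to C6H5O-; total volume = 0.02067 + 0.06334 = 0.08401 L, so [C6H5O-] = 0.004485/0.08401 = 0.05339 M.
Kb = Kw/Ka = 1.0e-14 / 1.0 x 10^-10 = 0.000100.
[OH^-] = sqrt(Kb x [C6H5O-]) = sqrt(0.000100 x 0.05339) = 0.00231 M.
pOH = 2.64, so pH = 14.00 - 2.64 = 11.36.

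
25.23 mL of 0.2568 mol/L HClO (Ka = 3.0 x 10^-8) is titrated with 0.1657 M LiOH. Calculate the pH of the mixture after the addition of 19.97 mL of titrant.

7.54

Initial n(HClO) = 0.2568 x 0.02523 = 0.006479 mol.
n(LiOH) added = 0.1657 x 0.01997 = 0.003309 mol, converting that many moles of HClO to ClO-.
Remaining n(HClO) = 0.003170 mol; n(ClO-) = 0.003309 mol.
By Henderson-Hasselbalch, pH = pKa + log([A^-]/[HA]) = 7.52 + log(0.003309/0.003170) = 7.52 + (+0.02) = 7.54.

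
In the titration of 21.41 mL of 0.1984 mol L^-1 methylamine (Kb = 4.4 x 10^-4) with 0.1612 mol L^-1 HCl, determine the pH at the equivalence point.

n(CH3NH2) = 0.1984 x 0.02141 = 0.004248 mol; V(HCl) at equivalence = 0.004248/0.1612 = 0.02635 L.
At equivalence the base is fully converted to CH3NH3+; total volume = 0.04776 L, so [CH3NH3+] = 0.004248/0.04776 = 0.08894 M.
Ka(CH3NH3+) = Kw/Kb = 1.0e-14 / 4.4 x 10^-4 = 2.27e-11.
[H^+] = sqrt(Ka x [CH3NH3+]) = sqrt(2.27e-11 x 0.08894) = 1.42e-6 M.
pH = -log(1.42e-6) = 5.85.

5.85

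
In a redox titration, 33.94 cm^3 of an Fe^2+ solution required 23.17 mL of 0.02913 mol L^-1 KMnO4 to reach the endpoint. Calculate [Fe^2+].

0.0994 M

n(KMnO4) = 0.02913 x 0.02317 = 0.0006749 mol.
From the balanced equation, 1 mol KMnO4 reacts with 5 mol Fe^2+, so n(Fe^2+) = 0.0006749 x 5/1 = 0.003375 mol.
[Fe^2+] = 0.003375 / 0.03394 L = 0.0994 M.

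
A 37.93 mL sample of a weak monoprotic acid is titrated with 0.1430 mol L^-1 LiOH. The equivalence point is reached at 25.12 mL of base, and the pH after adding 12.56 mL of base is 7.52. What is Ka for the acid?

3.0 x 10^-8

12.56 mL is half of the equivalence volume, so this is the half-equivalence point where [HA] = [A^-].
At half-equivalence pH = pKa, so pKa = 7.52.
Ka = 10^(-7.52) = 3.0 x 10^-8.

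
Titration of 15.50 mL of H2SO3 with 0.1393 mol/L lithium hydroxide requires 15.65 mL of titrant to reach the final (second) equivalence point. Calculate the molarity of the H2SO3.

0.0703 M

n(LiOH) = 0.1393 x 0.01565 = 0.002180 mol.
At the final (second) equivalence point, 2 mol OH^- react per mol H2SO3, so n(H2SO3) = 0.002180 / 2 = 0.001090 mol.
[H2SO3] = 0.001090 / 0.01550 L = 0.0703 M.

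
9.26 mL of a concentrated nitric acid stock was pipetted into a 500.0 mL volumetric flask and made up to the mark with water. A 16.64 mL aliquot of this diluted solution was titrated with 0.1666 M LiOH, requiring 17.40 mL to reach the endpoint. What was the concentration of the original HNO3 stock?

9.41 M

n(LiOH) = 0.1666 x 0.01740 = 0.002899 mol.
n(HNO3) in the aliquot = 0.002899 mol.
[diluted HNO3] = 0.002899 / 0.01664 = 0.1742 M.
Dilution factor = 500.0/9.260 = 54.00, so [stock] = 0.1742 x 54.00 = 9.41 M.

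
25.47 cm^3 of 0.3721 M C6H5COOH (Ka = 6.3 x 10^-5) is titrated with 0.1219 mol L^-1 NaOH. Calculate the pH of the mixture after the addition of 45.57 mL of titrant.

4.35

Initial n(C6H5COOH) = 0.3721 x 0.02547 = 0.009477 mol.
n(NaOH) added = 0.1219 x 0.04557 = 0.005555 mol, converting that many moles of C6H5COOH to C6H5COO-.
Remaining n(C6H5COOH) = 0.003922 mol; n(C6H5COO-) = 0.005555 mol.
By Henderson-Hasselbalch, pH = pKa + log([A^-]/[HA]) = 4.20 + log(0.005555/0.003922) = 4.20 + (+0.15) = 4.35.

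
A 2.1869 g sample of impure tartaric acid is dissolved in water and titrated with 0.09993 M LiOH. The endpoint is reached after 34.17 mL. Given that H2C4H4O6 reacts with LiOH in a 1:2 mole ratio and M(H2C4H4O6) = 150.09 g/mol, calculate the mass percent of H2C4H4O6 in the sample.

n(LiOH) = 0.09993 x 0.03417 = 0.003415 mol.
n(H2C4H4O6) = 0.003415 / 2 = 0.001707 mol.
mass of H2C4H4O6 = 0.001707 x 150.09 = 0.2562 g.
% purity = 0.2562 / 2.1869 x 100 = 11.7%.

11.7%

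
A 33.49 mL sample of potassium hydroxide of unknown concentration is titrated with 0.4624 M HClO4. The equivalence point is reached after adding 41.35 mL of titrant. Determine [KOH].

n(HClO4) delivered = 0.4624 x 0.04135 = 0.01912 mol.
For a 1:1 reaction, n(KOH) = 0.01912 mol.
[KOH] = 0.01912 mol / 0.03349 L = 0.571 M.

0.571 M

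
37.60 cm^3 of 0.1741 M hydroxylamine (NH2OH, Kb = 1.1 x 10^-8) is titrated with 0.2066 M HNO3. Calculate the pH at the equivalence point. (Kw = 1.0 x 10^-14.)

3.53

n(NH2OH) = 0.1741 x 0.03760 = 0.006546 mol; V(HNO3) at equivalence = 0.006546/0.2066 = 0.03169 L.
At equivalence the base is fully converted to NH3OH+; total volume = 0.06929 L, so [NH3OH+] = 0.006546/0.06929 = 0.09448 M.
Ka(NH3OH+) = Kw/Kb = 1.0e-14 / 1.1 x 10^-8 = 9.09e-7.
[H^+] = sqrt(Ka x [NH3OH+]) = sqrt(9.09e-7 x 0.09448) = 0.000293 M.
pH = -log(0.000293) = 3.53.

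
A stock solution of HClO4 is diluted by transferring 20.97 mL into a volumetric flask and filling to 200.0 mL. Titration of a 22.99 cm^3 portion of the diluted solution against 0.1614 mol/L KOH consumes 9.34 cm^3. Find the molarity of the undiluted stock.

n(KOH) = 0.1614 x 0.009340 = 0.001507 mol.
n(HClO4) in the aliquot = 0.001507 mol.
[diluted HClO4] = 0.001507 / 0.02299 = 0.06557 M.
Dilution factor = 200.0/20.97 = 9.537, so [stock] = 0.06557 x 9.537 = 0.625 M.

0.625 M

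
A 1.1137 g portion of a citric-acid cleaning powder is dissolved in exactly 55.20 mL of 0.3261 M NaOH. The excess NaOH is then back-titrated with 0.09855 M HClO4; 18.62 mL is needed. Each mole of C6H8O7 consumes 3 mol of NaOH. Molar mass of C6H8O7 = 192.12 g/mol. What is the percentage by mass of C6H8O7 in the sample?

Total n(NaOH) added = 0.3261 x 0.05520 = 0.01800 mol.
n(HClO4) used = 0.09855 x 0.01862 = 0.001835 mol, which equals the excess n(NaOH).
So n(NaOH) consumed by the sample = 0.01800 - 0.001835 = 0.01617 mol.
n(C6H8O7) = 0.01617 / 3 = 0.005389 mol.
mass C6H8O7 = 0.005389 x 192.12 = 1.035 g, so %C6H8O7 = 1.035/1.1137 x 100 = 93.0%.

93.0%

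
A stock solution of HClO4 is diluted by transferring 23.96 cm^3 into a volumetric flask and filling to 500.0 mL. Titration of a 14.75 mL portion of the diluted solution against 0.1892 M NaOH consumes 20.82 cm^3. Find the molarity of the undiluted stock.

n(NaOH) = 0.1892 x 0.02082 = 0.003939 mol.
n(HClO4) in the aliquot = 0.003939 mol.
[diluted HClO4] = 0.003939 / 0.01475 = 0.2671 M.
Dilution factor = 500.0/23.96 = 20.87, so [stock] = 0.2671 x 20.87 = 5.57 M.

5.57 M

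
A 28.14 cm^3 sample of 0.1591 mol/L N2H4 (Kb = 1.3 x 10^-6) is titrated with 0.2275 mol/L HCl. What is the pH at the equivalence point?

4.57

n(N2H4) = 0.1591 x 0.02814 = 0.004477 mol; V(HCl) at equivalence = 0.004477/0.2275 = 0.01968 L.
At equivalence the base is fully converted to N2H5+; total volume = 0.04782 L, so [N2H5+] = 0.004477/0.04782 = 0.09362 M.
Ka(N2H5+) = Kw/Kb = 1.0e-14 / 1.3 x 10^-6 = 7.69e-9.
[H^+] = sqrt(Ka x [N2H5+]) = sqrt(7.69e-9 x 0.09362) = 2.68e-5 M.
pH = -log(2.68e-5) = 4.57.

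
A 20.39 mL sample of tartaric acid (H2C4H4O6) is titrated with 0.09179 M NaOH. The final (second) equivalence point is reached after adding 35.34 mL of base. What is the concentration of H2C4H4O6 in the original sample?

n(NaOH) = 0.09179 x 0.03534 = 0.003244 mol.
At the final (second) equivalence point, 2 mol OH^- react per mol H2C4H4O6, so n(H2C4H4O6) = 0.003244 / 2 = 0.001622 mol.
[H2C4H4O6] = 0.001622 / 0.02039 L = 0.0795 M.

0.0795 M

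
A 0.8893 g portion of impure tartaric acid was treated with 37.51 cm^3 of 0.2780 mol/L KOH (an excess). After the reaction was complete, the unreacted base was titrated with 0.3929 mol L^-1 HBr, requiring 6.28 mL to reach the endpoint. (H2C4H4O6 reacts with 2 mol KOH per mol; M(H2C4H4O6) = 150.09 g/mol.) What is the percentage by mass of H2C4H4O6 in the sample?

67.2%

Total n(KOH) added = 0.2780 x 0.03751 = 0.01043 mol.
n(HBr) used = 0.3929 x 0.006280 = 0.002467 mol, which equals the excess n(KOH).
So n(KOH) consumed by the sample = 0.01043 - 0.002467 = 0.007960 mol.
n(H2C4H4O6) = 0.007960 / 2 = 0.003980 mol.
mass H2C4H4O6 = 0.003980 x 150.09 = 0.5974 g, so %H2C4H4O6 = 0.5974/0.8893 x 100 = 67.2%.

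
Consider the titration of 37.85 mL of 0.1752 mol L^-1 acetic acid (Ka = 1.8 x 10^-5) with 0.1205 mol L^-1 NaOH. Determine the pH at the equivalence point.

8.80

n(CH3COOH) = 0.1752 x 0.03785 = 0.006631 mol; V(NaOH) at equivalence = 0.006631/0.1205 = 0.05503 L.
At equivalence all the acid is converted to CH3COO-; total volume = 0.03785 + 0.05503 = 0.09288 L, so [CH3COO-] = 0.006631/0.09288 = 0.07140 M.
Kb = Kw/Ka = 1.0e-14 / 1.8 x 10^-5 = 5.56e-10.
[OH^-] = sqrt(Kb x [CH3COO-]) = sqrt(5.56e-10 x 0.07140) = 6.30e-6 M.
pOH = 5.20, so pH = 14.00 - 5.20 = 8.80.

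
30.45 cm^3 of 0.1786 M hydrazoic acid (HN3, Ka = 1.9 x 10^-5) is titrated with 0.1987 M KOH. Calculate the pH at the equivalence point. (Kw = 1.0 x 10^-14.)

n(HN3) = 0.1786 x 0.03045 = 0.005438 mol; V(KOH) at equivalence = 0.005438/0.1987 = 0.02737 L.
At equivalence all the acid is converted to N3-; total volume = 0.03045 + 0.02737 = 0.05782 L, so [N3-] = 0.005438/0.05782 = 0.09406 M.
Kb = Kw/Ka = 1.0e-14 / 1.9 x 10^-5 = 5.26e-10.
[OH^-] = sqrt(Kb x [N3-]) = sqrt(5.26e-10 x 0.09406) = 7.04e-6 M.
pOH = 5.15, so pH = 14.00 - 5.15 = 8.85.

8.85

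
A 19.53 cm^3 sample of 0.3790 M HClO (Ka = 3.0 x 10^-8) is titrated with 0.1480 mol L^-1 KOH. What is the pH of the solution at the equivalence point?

10.27

n(HClO) = 0.3790 x 0.01953 = 0.007402 mol; V(KOH) at equivalence = 0.007402/0.1480 = 0.05001 L.
At equivalence all the acid is converted to ClO-; total volume = 0.01953 + 0.05001 = 0.06954 L, so [ClO-] = 0.007402/0.06954 = 0.1064 M.
Kb = Kw/Ka = 1.0e-14 / 3.0 x 10^-8 = 3.33e-7.
[OH^-] = sqrt(Kb x [ClO-]) = sqrt(3.33e-7 x 0.1064) = 0.000188 M.
pOH = 3.73, so pH = 14.00 - 3.73 = 10.27.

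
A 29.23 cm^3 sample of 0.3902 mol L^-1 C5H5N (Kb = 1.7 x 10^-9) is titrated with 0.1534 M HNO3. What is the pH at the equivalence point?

n(C5H5N) = 0.3902 x 0.02923 = 0.01141 mol; V(HNO3) at equivalence = 0.01141/0.1534 = 0.07435 L.
At equivalence the base is fully converted to C5H5NH+; total volume = 0.1036 L, so [C5H5NH+] = 0.01141/0.1036 = 0.1101 M.
Ka(C5H5NH+) = Kw/Kb = 1.0e-14 / 1.7 x 10^-9 = 5.88e-6.
[H^+] = sqrt(Ka x [C5H5NH+]) = sqrt(5.88e-6 x 0.1101) = 0.000805 M.
pH = -log(0.000805) = 3.09.

3.09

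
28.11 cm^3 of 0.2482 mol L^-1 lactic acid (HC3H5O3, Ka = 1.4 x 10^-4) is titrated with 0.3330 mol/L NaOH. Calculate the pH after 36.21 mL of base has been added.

n(acid) = 0.2482 x 0.02811 = 0.006977 mol; n(NaOH) added = 0.3330 x 0.03621 = 0.01206 mol.
Base is in excess by 0.01206 - 0.006977 = 0.005081 mol in a total volume of 0.06432 L.
[OH^-] = 0.005081/0.06432 = 0.07900 M, so pOH = 1.10 and pH = 14.00 - 1.10 = 12.90.

12.90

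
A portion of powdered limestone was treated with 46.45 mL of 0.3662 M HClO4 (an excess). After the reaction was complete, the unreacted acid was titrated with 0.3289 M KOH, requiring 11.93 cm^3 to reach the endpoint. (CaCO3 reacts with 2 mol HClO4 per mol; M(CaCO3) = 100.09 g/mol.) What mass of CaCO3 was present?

0.655 g

Total n(HClO4) added = 0.3662 x 0.04645 = 0.01701 mol.
n(KOH) used = 0.3289 x 0.01193 = 0.003924 mol, which equals the excess n(HClO4).
So n(HClO4) consumed by the sample = 0.01701 - 0.003924 = 0.01309 mol.
n(CaCO3) = 0.01309 / 2 = 0.006543 mol.
mass = 0.006543 mol x 100.09 g/mol = 0.655 g.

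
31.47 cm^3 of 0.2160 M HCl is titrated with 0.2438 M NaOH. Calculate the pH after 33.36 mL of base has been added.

12.31

n(acid) = 0.2160 x 0.03147 = 0.006798 mol; n(NaOH) added = 0.2438 x 0.03336 = 0.008133 mol.
Base is in excess by 0.008133 - 0.006798 = 0.001336 mol in a total volume of 0.06483 L.
[OH^-] = 0.001336/0.06483 = 0.02060 M, so pOH = 1.69 and pH = 14.00 - 1.69 = 12.31.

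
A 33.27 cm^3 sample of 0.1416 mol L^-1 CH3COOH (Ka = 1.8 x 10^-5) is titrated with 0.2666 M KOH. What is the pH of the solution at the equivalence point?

n(CH3COOH) = 0.1416 x 0.03327 = 0.004711 mol; V(KOH) at equivalence = 0.004711/0.2666 = 0.01767 L.
At equivalence all the acid is converted to CH3COO-; total volume = 0.03327 + 0.01767 = 0.05094 L, so [CH3COO-] = 0.004711/0.05094 = 0.09248 M.
Kb = Kw/Ka = 1.0e-14 / 1.8 x 10^-5 = 5.56e-10.
[OH^-] = sqrt(Kb x [CH3COO-]) = sqrt(5.56e-10 x 0.09248) = 7.17e-6 M.
pOH = 5.14, so pH = 14.00 - 5.14 = 8.86.

8.86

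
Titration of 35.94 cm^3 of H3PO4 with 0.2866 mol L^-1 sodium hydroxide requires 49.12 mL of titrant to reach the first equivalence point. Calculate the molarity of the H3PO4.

0.392 M

n(NaOH) = 0.2866 x 0.04912 = 0.01408 mol.
At the first equivalence point, 1 mol OH^- react per mol H3PO4, so n(H3PO4) = 0.01408 / 1 = 0.01408 mol.
[H3PO4] = 0.01408 / 0.03594 L = 0.392 M.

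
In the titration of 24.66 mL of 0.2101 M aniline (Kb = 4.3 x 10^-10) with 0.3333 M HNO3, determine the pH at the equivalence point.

2.76

n(C6H5NH2) = 0.2101 x 0.02466 = 0.005181 mol; V(HNO3) at equivalence = 0.005181/0.3333 = 0.01554 L.
At equivalence the base is fully converted to C6H5NH3+; total volume = 0.04020 L, so [C6H5NH3+] = 0.005181/0.04020 = 0.1289 M.
Ka(C6H5NH3+) = Kw/Kb = 1.0e-14 / 4.3 x 10^-10 = 2.33e-5.
[H^+] = sqrt(Ka x [C6H5NH3+]) = sqrt(2.33e-5 x 0.1289) = 0.00173 M.
pH = -log(0.00173) = 2.76.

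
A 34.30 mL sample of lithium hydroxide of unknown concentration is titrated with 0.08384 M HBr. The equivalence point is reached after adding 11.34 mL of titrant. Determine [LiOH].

0.0277 M

n(HBr) delivered = 0.08384 x 0.01134 = 0.0009507 mol.
For a 1:1 reaction, n(LiOH) = 0.0009507 mol.
[LiOH] = 0.0009507 mol / 0.03430 L = 0.0277 M.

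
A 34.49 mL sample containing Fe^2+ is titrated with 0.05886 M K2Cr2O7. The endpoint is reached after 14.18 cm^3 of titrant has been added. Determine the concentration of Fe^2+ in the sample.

0.145 M

n(K2Cr2O7) = 0.05886 x 0.01418 = 0.0008346 mol.
From the balanced equation, 1 mol K2Cr2O7 reacts with 6 mol Fe^2+, so n(Fe^2+) = 0.0008346 x 6/1 = 0.005008 mol.
[Fe^2+] = 0.005008 / 0.03449 L = 0.145 M.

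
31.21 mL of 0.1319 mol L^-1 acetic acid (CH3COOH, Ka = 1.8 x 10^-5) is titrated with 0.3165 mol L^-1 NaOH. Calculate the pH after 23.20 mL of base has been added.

12.77

n(acid) = 0.1319 x 0.03121 = 0.004117 mol; n(NaOH) added = 0.3165 x 0.02320 = 0.007343 mol.
Base is in excess by 0.007343 - 0.004117 = 0.003226 mol in a total volume of 0.05441 L.
[OH^-] = 0.003226/0.05441 = 0.05929 M, so pOH = 1.23 and pH = 14.00 - 1.23 = 12.77.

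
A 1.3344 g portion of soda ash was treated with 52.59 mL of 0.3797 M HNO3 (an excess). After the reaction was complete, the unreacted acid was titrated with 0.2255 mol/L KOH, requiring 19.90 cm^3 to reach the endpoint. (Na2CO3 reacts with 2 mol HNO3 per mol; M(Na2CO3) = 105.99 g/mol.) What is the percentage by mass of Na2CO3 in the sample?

Total n(HNO3) added = 0.3797 x 0.05259 = 0.01997 mol.
n(KOH) used = 0.2255 x 0.01990 = 0.004487 mol, which equals the excess n(HNO3).
So n(HNO3) consumed by the sample = 0.01997 - 0.004487 = 0.01548 mol.
n(Na2CO3) = 0.01548 / 2 = 0.007740 mol.
mass Na2CO3 = 0.007740 x 105.99 = 0.8204 g, so %Na2CO3 = 0.8204/1.3344 x 100 = 61.5%.

61.5%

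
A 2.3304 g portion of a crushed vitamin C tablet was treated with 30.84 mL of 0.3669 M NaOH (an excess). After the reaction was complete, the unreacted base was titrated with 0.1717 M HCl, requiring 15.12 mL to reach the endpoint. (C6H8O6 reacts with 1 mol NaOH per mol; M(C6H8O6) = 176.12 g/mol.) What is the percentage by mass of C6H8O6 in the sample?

65.9%

Total n(NaOH) added = 0.3669 x 0.03084 = 0.01132 mol.
n(HCl) used = 0.1717 x 0.01512 = 0.002596 mol, which equals the excess n(NaOH).
So n(NaOH) consumed by the sample = 0.01132 - 0.002596 = 0.008719 mol.
n(C6H8O6) = 0.008719 / 1 = 0.008719 mol.
mass C6H8O6 = 0.008719 x 176.12 = 1.536 g, so %C6H8O6 = 1.536/2.3304 x 100 = 65.9%.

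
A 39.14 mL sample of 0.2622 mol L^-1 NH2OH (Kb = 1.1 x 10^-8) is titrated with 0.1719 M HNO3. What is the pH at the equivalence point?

n(NH2OH) = 0.2622 x 0.03914 = 0.01026 mol; V(HNO3) at equivalence = 0.01026/0.1719 = 0.05970 L.
At equivalence the base is fully converted to NH3OH+; total volume = 0.09884 L, so [NH3OH+] = 0.01026/0.09884 = 0.1038 M.
Ka(NH3OH+) = Kw/Kb = 1.0e-14 / 1.1 x 10^-8 = 9.09e-7.
[H^+] = sqrt(Ka x [NH3OH+]) = sqrt(9.09e-7 x 0.1038) = 0.000307 M.
pH = -log(0.000307) = 3.51.

3.51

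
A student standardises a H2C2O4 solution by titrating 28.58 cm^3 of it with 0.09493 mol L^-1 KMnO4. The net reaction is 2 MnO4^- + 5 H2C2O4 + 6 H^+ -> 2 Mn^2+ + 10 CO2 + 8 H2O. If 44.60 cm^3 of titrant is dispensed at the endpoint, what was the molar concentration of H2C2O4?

n(KMnO4) = 0.09493 x 0.04460 = 0.004234 mol.
From the balanced equation, 2 mol KMnO4 reacts with 5 mol H2C2O4, so n(H2C2O4) = 0.004234 x 5/2 = 0.01058 mol.
[H2C2O4] = 0.01058 / 0.02858 L = 0.370 M.

0.370 M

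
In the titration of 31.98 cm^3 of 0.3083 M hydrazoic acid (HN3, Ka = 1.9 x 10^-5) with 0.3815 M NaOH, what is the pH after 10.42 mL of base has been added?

4.55

Initial n(HN3) = 0.3083 x 0.03198 = 0.009859 mol.
n(NaOH) added = 0.3815 x 0.01042 = 0.003975 mol, converting that many moles of HN3 to N3-.
Remaining n(HN3) = 0.005884 mol; n(N3-) = 0.003975 mol.
By Henderson-Hasselbalch, pH = pKa + log([A^-]/[HA]) = 4.72 + log(0.003975/0.005884) = 4.72 + (-0.17) = 4.55.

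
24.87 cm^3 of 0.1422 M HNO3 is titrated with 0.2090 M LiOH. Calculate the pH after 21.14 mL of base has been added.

12.28

n(acid) = 0.1422 x 0.02487 = 0.003537 mol; n(LiOH) added = 0.2090 x 0.02114 = 0.004418 mol.
Base is in excess by 0.004418 - 0.003537 = 0.0008817 mol in a total volume of 0.04601 L.
[OH^-] = 0.0008817/0.04601 = 0.01916 M, so pOH = 1.72 and pH = 14.00 - 1.72 = 12.28.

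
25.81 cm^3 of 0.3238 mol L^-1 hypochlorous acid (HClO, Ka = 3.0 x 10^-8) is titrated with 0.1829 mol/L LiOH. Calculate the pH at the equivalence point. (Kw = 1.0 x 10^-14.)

10.30

n(HClO) = 0.3238 x 0.02581 = 0.008357 mol; V(LiOH) at equivalence = 0.008357/0.1829 = 0.04569 L.
At equivalence all the acid is converted to ClO-; total volume = 0.02581 + 0.04569 = 0.07150 L, so [ClO-] = 0.008357/0.07150 = 0.1169 M.
Kb = Kw/Ka = 1.0e-14 / 3.0 x 10^-8 = 3.33e-7.
[OH^-] = sqrt(Kb x [ClO-]) = sqrt(3.33e-7 x 0.1169) = 0.000197 M.
pOH = 3.70, so pH = 14.00 - 3.70 = 10.30.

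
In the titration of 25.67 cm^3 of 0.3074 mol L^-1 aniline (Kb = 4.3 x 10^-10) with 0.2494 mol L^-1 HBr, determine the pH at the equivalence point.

n(C6H5NH2) = 0.3074 x 0.02567 = 0.007891 mol; V(HBr) at equivalence = 0.007891/0.2494 = 0.03164 L.
At equivalence the base is fully converted to C6H5NH3+; total volume = 0.05731 L, so [C6H5NH3+] = 0.007891/0.05731 = 0.1377 M.
Ka(C6H5NH3+) = Kw/Kb = 1.0e-14 / 4.3 x 10^-10 = 2.33e-5.
[H^+] = sqrt(Ka x [C6H5NH3+]) = sqrt(2.33e-5 x 0.1377) = 0.00179 M.
pH = -log(0.00179) = 2.75.

2.75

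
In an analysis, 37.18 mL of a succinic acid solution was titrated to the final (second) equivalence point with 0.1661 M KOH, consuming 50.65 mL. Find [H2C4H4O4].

n(KOH) = 0.1661 x 0.05065 = 0.008413 mol.
At the final (second) equivalence point, 2 mol OH^- react per mol H2C4H4O4, so n(H2C4H4O4) = 0.008413 / 2 = 0.004206 mol.
[H2C4H4O4] = 0.004206 / 0.03718 L = 0.113 M.

0.113 M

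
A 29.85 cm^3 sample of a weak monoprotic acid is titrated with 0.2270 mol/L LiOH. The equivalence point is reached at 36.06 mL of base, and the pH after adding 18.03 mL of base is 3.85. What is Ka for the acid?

1.4 x 10^-4

18.03 mL is half of the equivalence volume, so this is the half-equivalence point where [HA] = [A^-].
At half-equivalence pH = pKa, so pKa = 3.85.
Ka = 10^(-3.85) = 1.4 x 10^-4.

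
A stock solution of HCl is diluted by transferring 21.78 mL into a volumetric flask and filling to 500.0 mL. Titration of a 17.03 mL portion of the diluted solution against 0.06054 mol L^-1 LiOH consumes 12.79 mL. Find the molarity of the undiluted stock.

n(LiOH) = 0.06054 x 0.01279 = 0.0007743 mol.
n(HCl) in the aliquot = 0.0007743 mol.
[diluted HCl] = 0.0007743 / 0.01703 = 0.04547 M.
Dilution factor = 500.0/21.78 = 22.96, so [stock] = 0.04547 x 22.96 = 1.04 M.

1.04 M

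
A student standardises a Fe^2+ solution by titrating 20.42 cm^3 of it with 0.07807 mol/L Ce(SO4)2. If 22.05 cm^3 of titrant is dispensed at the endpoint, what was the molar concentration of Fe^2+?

n(Ce(SO4)2) = 0.07807 x 0.02205 = 0.001721 mol.
From the balanced equation, 1 mol Ce(SO4)2 reacts with 1 mol Fe^2+, so n(Fe^2+) = 0.001721 x 1/1 = 0.001721 mol.
[Fe^2+] = 0.001721 / 0.02042 L = 0.0843 M.

0.0843 M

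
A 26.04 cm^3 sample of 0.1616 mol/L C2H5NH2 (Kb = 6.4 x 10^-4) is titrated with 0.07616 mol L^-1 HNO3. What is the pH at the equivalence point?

6.05

n(C2H5NH2) = 0.1616 x 0.02604 = 0.004208 mol; V(HNO3) at equivalence = 0.004208/0.07616 = 0.05525 L.
At equivalence the base is fully converted to C2H5NH3+; total volume = 0.08129 L, so [C2H5NH3+] = 0.004208/0.08129 = 0.05176 M.
Ka(C2H5NH3+) = Kw/Kb = 1.0e-14 / 6.4 x 10^-4 = 1.56e-11.
[H^+] = sqrt(Ka x [C2H5NH3+]) = sqrt(1.56e-11 x 0.05176) = 8.99e-7 M.
pH = -log(8.99e-7) = 6.05.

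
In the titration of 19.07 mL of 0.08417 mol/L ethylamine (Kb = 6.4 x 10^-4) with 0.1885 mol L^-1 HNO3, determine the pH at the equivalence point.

n(C2H5NH2) = 0.08417 x 0.01907 = 0.001605 mol; V(HNO3) at equivalence = 0.001605/0.1885 = 0.008515 L.
At equivalence the base is fully converted to C2H5NH3+; total volume = 0.02759 L, so [C2H5NH3+] = 0.001605/0.02759 = 0.05819 M.
Ka(C2H5NH3+) = Kw/Kb = 1.0e-14 / 6.4 x 10^-4 = 1.56e-11.
[H^+] = sqrt(Ka x [C2H5NH3+]) = sqrt(1.56e-11 x 0.05819) = 9.54e-7 M.
pH = -log(9.54e-7) = 6.02.

6.02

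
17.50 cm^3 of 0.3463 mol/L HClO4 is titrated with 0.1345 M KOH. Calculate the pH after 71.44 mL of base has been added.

12.60

n(acid) = 0.3463 x 0.01750 = 0.006060 mol; n(KOH) added = 0.1345 x 0.07144 = 0.009609 mol.
Base is in excess by 0.009609 - 0.006060 = 0.003548 mol in a total volume of 0.08894 L.
[OH^-] = 0.003548/0.08894 = 0.03990 M, so pOH = 1.40 and pH = 14.00 - 1.40 = 12.60.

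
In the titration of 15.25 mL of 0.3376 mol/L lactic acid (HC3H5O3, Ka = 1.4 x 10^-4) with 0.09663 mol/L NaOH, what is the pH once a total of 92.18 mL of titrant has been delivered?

n(acid) = 0.3376 x 0.01525 = 0.005148 mol; n(NaOH) added = 0.09663 x 0.09218 = 0.008907 mol.
Base is in excess by 0.008907 - 0.005148 = 0.003759 mol in a total volume of 0.1074 L.
[OH^-] = 0.003759/0.1074 = 0.03499 M, so pOH = 1.46 and pH = 14.00 - 1.46 = 12.54.

12.54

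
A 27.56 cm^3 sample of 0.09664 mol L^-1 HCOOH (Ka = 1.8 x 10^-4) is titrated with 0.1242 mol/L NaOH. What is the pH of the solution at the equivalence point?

8.24

n(HCOOH) = 0.09664 x 0.02756 = 0.002663 mol; V(NaOH) at equivalence = 0.002663/0.1242 = 0.02144 L.
At equivalence all the acid is converted to HCOO-; total volume = 0.02756 + 0.02144 = 0.04900 L, so [HCOO-] = 0.002663/0.04900 = 0.05435 M.
Kb = Kw/Ka = 1.0e-14 / 1.8 x 10^-4 = 5.56e-11.
[OH^-] = sqrt(Kb x [HCOO-]) = sqrt(5.56e-11 x 0.05435) = 1.74e-6 M.
pOH = 5.76, so pH = 14.00 - 5.76 = 8.24.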